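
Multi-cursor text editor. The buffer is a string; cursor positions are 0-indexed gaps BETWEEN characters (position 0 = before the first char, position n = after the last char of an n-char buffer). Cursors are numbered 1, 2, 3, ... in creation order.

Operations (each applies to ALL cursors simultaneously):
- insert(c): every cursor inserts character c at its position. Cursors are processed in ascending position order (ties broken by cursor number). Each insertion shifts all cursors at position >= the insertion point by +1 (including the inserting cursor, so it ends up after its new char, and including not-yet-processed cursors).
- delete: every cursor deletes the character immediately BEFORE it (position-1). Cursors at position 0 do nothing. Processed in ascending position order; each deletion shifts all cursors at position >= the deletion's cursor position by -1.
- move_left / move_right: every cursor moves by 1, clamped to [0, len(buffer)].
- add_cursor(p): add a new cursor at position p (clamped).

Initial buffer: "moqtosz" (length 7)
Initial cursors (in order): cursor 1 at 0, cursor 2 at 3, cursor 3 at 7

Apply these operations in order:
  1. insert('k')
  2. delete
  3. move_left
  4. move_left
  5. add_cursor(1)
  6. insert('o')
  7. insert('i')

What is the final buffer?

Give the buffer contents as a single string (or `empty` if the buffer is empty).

After op 1 (insert('k')): buffer="kmoqktoszk" (len 10), cursors c1@1 c2@5 c3@10, authorship 1...2....3
After op 2 (delete): buffer="moqtosz" (len 7), cursors c1@0 c2@3 c3@7, authorship .......
After op 3 (move_left): buffer="moqtosz" (len 7), cursors c1@0 c2@2 c3@6, authorship .......
After op 4 (move_left): buffer="moqtosz" (len 7), cursors c1@0 c2@1 c3@5, authorship .......
After op 5 (add_cursor(1)): buffer="moqtosz" (len 7), cursors c1@0 c2@1 c4@1 c3@5, authorship .......
After op 6 (insert('o')): buffer="omoooqtoosz" (len 11), cursors c1@1 c2@4 c4@4 c3@9, authorship 1.24....3..
After op 7 (insert('i')): buffer="oimooiioqtooisz" (len 15), cursors c1@2 c2@7 c4@7 c3@13, authorship 11.2424....33..

Answer: oimooiioqtooisz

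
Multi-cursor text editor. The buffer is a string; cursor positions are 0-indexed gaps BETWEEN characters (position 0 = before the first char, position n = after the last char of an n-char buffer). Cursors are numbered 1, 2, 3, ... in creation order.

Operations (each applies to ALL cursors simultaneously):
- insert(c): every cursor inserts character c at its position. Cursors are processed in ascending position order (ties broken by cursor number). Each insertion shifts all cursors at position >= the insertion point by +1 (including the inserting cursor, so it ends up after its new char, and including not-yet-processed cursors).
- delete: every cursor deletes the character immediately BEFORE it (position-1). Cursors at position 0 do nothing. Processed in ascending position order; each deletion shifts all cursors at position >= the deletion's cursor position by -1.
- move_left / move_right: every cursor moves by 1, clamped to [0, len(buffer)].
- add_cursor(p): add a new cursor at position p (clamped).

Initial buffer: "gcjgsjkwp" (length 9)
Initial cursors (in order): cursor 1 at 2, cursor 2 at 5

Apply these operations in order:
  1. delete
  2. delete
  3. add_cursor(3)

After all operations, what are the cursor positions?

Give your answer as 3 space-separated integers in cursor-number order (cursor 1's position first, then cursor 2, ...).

After op 1 (delete): buffer="gjgjkwp" (len 7), cursors c1@1 c2@3, authorship .......
After op 2 (delete): buffer="jjkwp" (len 5), cursors c1@0 c2@1, authorship .....
After op 3 (add_cursor(3)): buffer="jjkwp" (len 5), cursors c1@0 c2@1 c3@3, authorship .....

Answer: 0 1 3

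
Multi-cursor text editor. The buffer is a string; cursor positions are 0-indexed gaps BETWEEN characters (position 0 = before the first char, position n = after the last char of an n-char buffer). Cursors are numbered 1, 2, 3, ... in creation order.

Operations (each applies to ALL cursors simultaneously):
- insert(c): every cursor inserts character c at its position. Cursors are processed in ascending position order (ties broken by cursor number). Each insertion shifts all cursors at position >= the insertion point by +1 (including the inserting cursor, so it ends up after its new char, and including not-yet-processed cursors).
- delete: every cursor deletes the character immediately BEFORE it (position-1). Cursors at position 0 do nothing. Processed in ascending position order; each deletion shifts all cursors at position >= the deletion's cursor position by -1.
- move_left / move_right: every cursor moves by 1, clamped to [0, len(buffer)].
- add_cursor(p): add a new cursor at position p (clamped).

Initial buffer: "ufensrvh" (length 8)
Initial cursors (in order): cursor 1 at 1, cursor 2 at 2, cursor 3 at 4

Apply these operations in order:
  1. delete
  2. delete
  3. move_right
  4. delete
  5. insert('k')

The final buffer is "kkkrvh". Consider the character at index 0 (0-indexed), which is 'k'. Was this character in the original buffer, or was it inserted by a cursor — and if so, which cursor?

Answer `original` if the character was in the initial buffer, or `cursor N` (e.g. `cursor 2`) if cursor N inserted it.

Answer: cursor 1

Derivation:
After op 1 (delete): buffer="esrvh" (len 5), cursors c1@0 c2@0 c3@1, authorship .....
After op 2 (delete): buffer="srvh" (len 4), cursors c1@0 c2@0 c3@0, authorship ....
After op 3 (move_right): buffer="srvh" (len 4), cursors c1@1 c2@1 c3@1, authorship ....
After op 4 (delete): buffer="rvh" (len 3), cursors c1@0 c2@0 c3@0, authorship ...
After op 5 (insert('k')): buffer="kkkrvh" (len 6), cursors c1@3 c2@3 c3@3, authorship 123...
Authorship (.=original, N=cursor N): 1 2 3 . . .
Index 0: author = 1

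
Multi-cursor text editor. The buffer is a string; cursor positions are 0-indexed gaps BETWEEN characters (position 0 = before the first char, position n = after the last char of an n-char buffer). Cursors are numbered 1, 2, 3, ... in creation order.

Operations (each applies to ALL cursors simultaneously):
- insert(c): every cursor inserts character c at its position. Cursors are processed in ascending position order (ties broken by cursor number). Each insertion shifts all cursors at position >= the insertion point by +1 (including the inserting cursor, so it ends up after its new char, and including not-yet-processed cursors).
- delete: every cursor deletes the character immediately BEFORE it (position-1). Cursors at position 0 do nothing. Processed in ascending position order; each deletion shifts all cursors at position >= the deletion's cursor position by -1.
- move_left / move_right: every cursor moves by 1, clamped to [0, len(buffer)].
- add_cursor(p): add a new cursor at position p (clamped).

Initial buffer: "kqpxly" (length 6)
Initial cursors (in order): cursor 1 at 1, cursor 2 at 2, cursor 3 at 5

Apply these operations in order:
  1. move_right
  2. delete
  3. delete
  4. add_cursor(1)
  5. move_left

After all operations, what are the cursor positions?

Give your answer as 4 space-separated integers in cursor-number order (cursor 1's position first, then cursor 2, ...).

Answer: 0 0 0 0

Derivation:
After op 1 (move_right): buffer="kqpxly" (len 6), cursors c1@2 c2@3 c3@6, authorship ......
After op 2 (delete): buffer="kxl" (len 3), cursors c1@1 c2@1 c3@3, authorship ...
After op 3 (delete): buffer="x" (len 1), cursors c1@0 c2@0 c3@1, authorship .
After op 4 (add_cursor(1)): buffer="x" (len 1), cursors c1@0 c2@0 c3@1 c4@1, authorship .
After op 5 (move_left): buffer="x" (len 1), cursors c1@0 c2@0 c3@0 c4@0, authorship .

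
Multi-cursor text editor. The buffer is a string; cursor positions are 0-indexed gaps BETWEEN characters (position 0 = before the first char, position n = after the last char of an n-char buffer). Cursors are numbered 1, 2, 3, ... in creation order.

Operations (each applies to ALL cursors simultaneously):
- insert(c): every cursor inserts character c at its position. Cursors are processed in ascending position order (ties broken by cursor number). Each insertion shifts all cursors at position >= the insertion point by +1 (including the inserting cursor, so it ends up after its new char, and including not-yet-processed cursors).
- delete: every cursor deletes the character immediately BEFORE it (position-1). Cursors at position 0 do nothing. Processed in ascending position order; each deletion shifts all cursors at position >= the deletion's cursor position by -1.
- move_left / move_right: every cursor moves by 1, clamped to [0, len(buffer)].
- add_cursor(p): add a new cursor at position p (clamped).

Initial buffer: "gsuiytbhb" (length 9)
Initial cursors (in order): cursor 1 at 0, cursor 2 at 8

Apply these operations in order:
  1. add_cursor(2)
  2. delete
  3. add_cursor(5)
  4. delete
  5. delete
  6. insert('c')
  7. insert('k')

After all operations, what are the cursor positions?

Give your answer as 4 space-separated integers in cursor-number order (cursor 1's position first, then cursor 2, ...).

Answer: 4 9 4 9

Derivation:
After op 1 (add_cursor(2)): buffer="gsuiytbhb" (len 9), cursors c1@0 c3@2 c2@8, authorship .........
After op 2 (delete): buffer="guiytbb" (len 7), cursors c1@0 c3@1 c2@6, authorship .......
After op 3 (add_cursor(5)): buffer="guiytbb" (len 7), cursors c1@0 c3@1 c4@5 c2@6, authorship .......
After op 4 (delete): buffer="uiyb" (len 4), cursors c1@0 c3@0 c2@3 c4@3, authorship ....
After op 5 (delete): buffer="ub" (len 2), cursors c1@0 c3@0 c2@1 c4@1, authorship ..
After op 6 (insert('c')): buffer="ccuccb" (len 6), cursors c1@2 c3@2 c2@5 c4@5, authorship 13.24.
After op 7 (insert('k')): buffer="cckkucckkb" (len 10), cursors c1@4 c3@4 c2@9 c4@9, authorship 1313.2424.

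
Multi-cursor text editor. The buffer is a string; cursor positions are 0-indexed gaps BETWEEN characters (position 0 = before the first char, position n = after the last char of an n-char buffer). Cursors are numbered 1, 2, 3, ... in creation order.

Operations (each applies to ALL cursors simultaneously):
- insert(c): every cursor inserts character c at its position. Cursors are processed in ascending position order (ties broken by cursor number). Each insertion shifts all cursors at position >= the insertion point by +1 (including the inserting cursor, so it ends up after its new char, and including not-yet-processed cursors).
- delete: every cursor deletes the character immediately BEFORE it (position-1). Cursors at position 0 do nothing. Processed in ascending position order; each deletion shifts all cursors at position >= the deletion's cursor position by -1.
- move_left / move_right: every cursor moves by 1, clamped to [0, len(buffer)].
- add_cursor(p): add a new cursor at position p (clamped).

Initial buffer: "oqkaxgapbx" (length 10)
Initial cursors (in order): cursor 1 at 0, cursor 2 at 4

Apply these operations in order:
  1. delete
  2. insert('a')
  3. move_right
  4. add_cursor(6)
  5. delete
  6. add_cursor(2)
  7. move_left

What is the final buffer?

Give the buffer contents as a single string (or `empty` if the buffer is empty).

Answer: aqkgapbx

Derivation:
After op 1 (delete): buffer="oqkxgapbx" (len 9), cursors c1@0 c2@3, authorship .........
After op 2 (insert('a')): buffer="aoqkaxgapbx" (len 11), cursors c1@1 c2@5, authorship 1...2......
After op 3 (move_right): buffer="aoqkaxgapbx" (len 11), cursors c1@2 c2@6, authorship 1...2......
After op 4 (add_cursor(6)): buffer="aoqkaxgapbx" (len 11), cursors c1@2 c2@6 c3@6, authorship 1...2......
After op 5 (delete): buffer="aqkgapbx" (len 8), cursors c1@1 c2@3 c3@3, authorship 1.......
After op 6 (add_cursor(2)): buffer="aqkgapbx" (len 8), cursors c1@1 c4@2 c2@3 c3@3, authorship 1.......
After op 7 (move_left): buffer="aqkgapbx" (len 8), cursors c1@0 c4@1 c2@2 c3@2, authorship 1.......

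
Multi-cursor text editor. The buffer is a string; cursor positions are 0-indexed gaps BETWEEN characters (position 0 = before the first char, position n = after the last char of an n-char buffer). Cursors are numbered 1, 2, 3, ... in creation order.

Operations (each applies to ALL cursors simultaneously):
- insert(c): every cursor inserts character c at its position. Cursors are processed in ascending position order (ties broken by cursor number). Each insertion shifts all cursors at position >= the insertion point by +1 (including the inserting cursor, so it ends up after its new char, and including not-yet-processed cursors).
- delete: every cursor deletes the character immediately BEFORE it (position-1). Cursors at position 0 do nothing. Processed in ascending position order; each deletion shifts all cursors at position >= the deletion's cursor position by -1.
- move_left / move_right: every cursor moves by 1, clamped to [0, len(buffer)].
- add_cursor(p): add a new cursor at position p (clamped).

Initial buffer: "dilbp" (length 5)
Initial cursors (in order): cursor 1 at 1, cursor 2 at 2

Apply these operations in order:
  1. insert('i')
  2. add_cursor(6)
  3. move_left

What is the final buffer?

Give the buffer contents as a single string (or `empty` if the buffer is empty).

Answer: diiilbp

Derivation:
After op 1 (insert('i')): buffer="diiilbp" (len 7), cursors c1@2 c2@4, authorship .1.2...
After op 2 (add_cursor(6)): buffer="diiilbp" (len 7), cursors c1@2 c2@4 c3@6, authorship .1.2...
After op 3 (move_left): buffer="diiilbp" (len 7), cursors c1@1 c2@3 c3@5, authorship .1.2...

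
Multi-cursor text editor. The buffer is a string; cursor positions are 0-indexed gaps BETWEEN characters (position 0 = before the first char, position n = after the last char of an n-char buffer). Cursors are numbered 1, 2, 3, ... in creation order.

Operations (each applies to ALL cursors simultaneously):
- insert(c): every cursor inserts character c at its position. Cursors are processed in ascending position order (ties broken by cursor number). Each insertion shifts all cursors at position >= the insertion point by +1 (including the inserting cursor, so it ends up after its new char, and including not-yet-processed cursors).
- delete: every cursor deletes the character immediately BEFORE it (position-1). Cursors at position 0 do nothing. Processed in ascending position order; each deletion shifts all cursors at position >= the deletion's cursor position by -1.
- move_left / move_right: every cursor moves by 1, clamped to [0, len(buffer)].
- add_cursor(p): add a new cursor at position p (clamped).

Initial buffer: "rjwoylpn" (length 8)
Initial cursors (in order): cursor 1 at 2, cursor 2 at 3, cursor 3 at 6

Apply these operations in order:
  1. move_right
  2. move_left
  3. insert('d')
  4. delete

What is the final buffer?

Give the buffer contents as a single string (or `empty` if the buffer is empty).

Answer: rjwoylpn

Derivation:
After op 1 (move_right): buffer="rjwoylpn" (len 8), cursors c1@3 c2@4 c3@7, authorship ........
After op 2 (move_left): buffer="rjwoylpn" (len 8), cursors c1@2 c2@3 c3@6, authorship ........
After op 3 (insert('d')): buffer="rjdwdoyldpn" (len 11), cursors c1@3 c2@5 c3@9, authorship ..1.2...3..
After op 4 (delete): buffer="rjwoylpn" (len 8), cursors c1@2 c2@3 c3@6, authorship ........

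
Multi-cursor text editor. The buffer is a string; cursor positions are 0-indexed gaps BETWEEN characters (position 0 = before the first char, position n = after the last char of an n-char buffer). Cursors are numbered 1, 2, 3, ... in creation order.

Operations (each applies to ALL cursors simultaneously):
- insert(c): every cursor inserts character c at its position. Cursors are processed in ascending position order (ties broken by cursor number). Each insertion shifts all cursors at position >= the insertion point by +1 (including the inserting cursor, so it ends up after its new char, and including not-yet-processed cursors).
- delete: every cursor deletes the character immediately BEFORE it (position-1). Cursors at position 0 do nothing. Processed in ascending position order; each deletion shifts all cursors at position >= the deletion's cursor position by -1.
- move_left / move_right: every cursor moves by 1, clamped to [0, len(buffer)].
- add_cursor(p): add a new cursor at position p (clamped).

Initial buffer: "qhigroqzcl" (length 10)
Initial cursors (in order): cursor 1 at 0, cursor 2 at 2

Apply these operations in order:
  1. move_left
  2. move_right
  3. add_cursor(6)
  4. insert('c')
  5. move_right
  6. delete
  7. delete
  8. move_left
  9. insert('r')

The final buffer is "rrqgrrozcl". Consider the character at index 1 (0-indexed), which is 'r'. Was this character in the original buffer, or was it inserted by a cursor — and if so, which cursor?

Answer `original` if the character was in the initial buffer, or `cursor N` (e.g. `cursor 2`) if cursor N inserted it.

Answer: cursor 2

Derivation:
After op 1 (move_left): buffer="qhigroqzcl" (len 10), cursors c1@0 c2@1, authorship ..........
After op 2 (move_right): buffer="qhigroqzcl" (len 10), cursors c1@1 c2@2, authorship ..........
After op 3 (add_cursor(6)): buffer="qhigroqzcl" (len 10), cursors c1@1 c2@2 c3@6, authorship ..........
After op 4 (insert('c')): buffer="qchcigrocqzcl" (len 13), cursors c1@2 c2@4 c3@9, authorship .1.2....3....
After op 5 (move_right): buffer="qchcigrocqzcl" (len 13), cursors c1@3 c2@5 c3@10, authorship .1.2....3....
After op 6 (delete): buffer="qccgroczcl" (len 10), cursors c1@2 c2@3 c3@7, authorship .12...3...
After op 7 (delete): buffer="qgrozcl" (len 7), cursors c1@1 c2@1 c3@4, authorship .......
After op 8 (move_left): buffer="qgrozcl" (len 7), cursors c1@0 c2@0 c3@3, authorship .......
After op 9 (insert('r')): buffer="rrqgrrozcl" (len 10), cursors c1@2 c2@2 c3@6, authorship 12...3....
Authorship (.=original, N=cursor N): 1 2 . . . 3 . . . .
Index 1: author = 2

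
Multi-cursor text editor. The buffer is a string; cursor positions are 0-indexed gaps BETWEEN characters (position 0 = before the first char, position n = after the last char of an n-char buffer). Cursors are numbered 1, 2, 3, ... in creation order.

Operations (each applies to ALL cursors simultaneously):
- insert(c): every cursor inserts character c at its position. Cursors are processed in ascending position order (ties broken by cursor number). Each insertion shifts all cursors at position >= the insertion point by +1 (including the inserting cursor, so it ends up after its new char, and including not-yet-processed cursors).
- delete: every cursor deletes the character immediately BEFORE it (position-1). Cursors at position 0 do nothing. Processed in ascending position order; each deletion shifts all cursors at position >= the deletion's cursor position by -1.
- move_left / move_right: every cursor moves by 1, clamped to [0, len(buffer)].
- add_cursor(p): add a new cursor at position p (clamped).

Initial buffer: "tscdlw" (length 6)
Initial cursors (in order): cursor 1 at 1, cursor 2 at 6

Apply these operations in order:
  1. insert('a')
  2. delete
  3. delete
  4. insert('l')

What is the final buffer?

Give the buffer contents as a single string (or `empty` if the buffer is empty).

After op 1 (insert('a')): buffer="tascdlwa" (len 8), cursors c1@2 c2@8, authorship .1.....2
After op 2 (delete): buffer="tscdlw" (len 6), cursors c1@1 c2@6, authorship ......
After op 3 (delete): buffer="scdl" (len 4), cursors c1@0 c2@4, authorship ....
After op 4 (insert('l')): buffer="lscdll" (len 6), cursors c1@1 c2@6, authorship 1....2

Answer: lscdll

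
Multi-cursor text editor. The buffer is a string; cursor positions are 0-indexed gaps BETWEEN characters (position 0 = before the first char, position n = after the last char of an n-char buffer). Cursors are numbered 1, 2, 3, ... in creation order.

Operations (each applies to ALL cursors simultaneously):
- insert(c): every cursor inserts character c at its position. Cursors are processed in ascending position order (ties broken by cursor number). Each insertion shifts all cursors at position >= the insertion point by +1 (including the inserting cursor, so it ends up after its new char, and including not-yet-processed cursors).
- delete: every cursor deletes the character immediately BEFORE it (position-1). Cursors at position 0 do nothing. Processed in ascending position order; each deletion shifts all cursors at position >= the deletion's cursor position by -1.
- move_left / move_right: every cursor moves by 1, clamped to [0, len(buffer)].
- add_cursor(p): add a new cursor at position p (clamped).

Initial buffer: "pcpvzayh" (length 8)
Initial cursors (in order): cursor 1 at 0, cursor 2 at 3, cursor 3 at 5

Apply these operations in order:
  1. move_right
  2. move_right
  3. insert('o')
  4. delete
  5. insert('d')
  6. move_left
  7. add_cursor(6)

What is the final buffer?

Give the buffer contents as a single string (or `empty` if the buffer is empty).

Answer: pcdpvzdaydh

Derivation:
After op 1 (move_right): buffer="pcpvzayh" (len 8), cursors c1@1 c2@4 c3@6, authorship ........
After op 2 (move_right): buffer="pcpvzayh" (len 8), cursors c1@2 c2@5 c3@7, authorship ........
After op 3 (insert('o')): buffer="pcopvzoayoh" (len 11), cursors c1@3 c2@7 c3@10, authorship ..1...2..3.
After op 4 (delete): buffer="pcpvzayh" (len 8), cursors c1@2 c2@5 c3@7, authorship ........
After op 5 (insert('d')): buffer="pcdpvzdaydh" (len 11), cursors c1@3 c2@7 c3@10, authorship ..1...2..3.
After op 6 (move_left): buffer="pcdpvzdaydh" (len 11), cursors c1@2 c2@6 c3@9, authorship ..1...2..3.
After op 7 (add_cursor(6)): buffer="pcdpvzdaydh" (len 11), cursors c1@2 c2@6 c4@6 c3@9, authorship ..1...2..3.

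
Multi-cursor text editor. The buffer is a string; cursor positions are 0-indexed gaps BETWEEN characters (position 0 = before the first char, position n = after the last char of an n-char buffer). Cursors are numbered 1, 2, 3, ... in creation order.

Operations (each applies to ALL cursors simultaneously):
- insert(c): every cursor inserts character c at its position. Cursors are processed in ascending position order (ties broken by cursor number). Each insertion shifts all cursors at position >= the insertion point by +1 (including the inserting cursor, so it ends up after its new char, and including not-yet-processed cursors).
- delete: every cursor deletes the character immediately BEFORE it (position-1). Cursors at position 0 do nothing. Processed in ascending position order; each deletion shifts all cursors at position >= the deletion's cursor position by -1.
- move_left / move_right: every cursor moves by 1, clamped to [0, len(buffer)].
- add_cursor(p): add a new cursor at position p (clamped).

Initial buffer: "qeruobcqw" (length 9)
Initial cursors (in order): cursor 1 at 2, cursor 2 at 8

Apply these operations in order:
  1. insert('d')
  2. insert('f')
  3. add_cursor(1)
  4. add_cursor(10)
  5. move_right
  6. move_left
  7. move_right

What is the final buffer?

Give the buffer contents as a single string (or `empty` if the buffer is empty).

Answer: qedfruobcqdfw

Derivation:
After op 1 (insert('d')): buffer="qedruobcqdw" (len 11), cursors c1@3 c2@10, authorship ..1......2.
After op 2 (insert('f')): buffer="qedfruobcqdfw" (len 13), cursors c1@4 c2@12, authorship ..11......22.
After op 3 (add_cursor(1)): buffer="qedfruobcqdfw" (len 13), cursors c3@1 c1@4 c2@12, authorship ..11......22.
After op 4 (add_cursor(10)): buffer="qedfruobcqdfw" (len 13), cursors c3@1 c1@4 c4@10 c2@12, authorship ..11......22.
After op 5 (move_right): buffer="qedfruobcqdfw" (len 13), cursors c3@2 c1@5 c4@11 c2@13, authorship ..11......22.
After op 6 (move_left): buffer="qedfruobcqdfw" (len 13), cursors c3@1 c1@4 c4@10 c2@12, authorship ..11......22.
After op 7 (move_right): buffer="qedfruobcqdfw" (len 13), cursors c3@2 c1@5 c4@11 c2@13, authorship ..11......22.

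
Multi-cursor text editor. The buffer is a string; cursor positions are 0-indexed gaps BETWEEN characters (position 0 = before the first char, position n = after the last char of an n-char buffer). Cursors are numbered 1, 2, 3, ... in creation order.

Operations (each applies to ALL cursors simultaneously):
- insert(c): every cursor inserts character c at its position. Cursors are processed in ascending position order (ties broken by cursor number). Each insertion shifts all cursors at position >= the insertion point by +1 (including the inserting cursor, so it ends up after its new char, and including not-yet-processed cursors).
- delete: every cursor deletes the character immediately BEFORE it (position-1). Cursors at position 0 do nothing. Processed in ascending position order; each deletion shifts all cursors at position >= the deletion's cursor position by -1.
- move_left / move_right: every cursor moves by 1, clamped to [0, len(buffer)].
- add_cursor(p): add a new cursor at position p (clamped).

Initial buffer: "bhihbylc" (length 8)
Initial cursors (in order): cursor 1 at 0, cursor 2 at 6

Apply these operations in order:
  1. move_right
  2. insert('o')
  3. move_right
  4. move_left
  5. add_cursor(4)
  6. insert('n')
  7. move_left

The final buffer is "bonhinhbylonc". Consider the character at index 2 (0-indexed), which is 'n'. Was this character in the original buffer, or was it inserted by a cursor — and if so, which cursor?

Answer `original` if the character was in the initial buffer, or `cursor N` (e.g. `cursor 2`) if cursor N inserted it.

Answer: cursor 1

Derivation:
After op 1 (move_right): buffer="bhihbylc" (len 8), cursors c1@1 c2@7, authorship ........
After op 2 (insert('o')): buffer="bohihbyloc" (len 10), cursors c1@2 c2@9, authorship .1......2.
After op 3 (move_right): buffer="bohihbyloc" (len 10), cursors c1@3 c2@10, authorship .1......2.
After op 4 (move_left): buffer="bohihbyloc" (len 10), cursors c1@2 c2@9, authorship .1......2.
After op 5 (add_cursor(4)): buffer="bohihbyloc" (len 10), cursors c1@2 c3@4 c2@9, authorship .1......2.
After op 6 (insert('n')): buffer="bonhinhbylonc" (len 13), cursors c1@3 c3@6 c2@12, authorship .11..3....22.
After op 7 (move_left): buffer="bonhinhbylonc" (len 13), cursors c1@2 c3@5 c2@11, authorship .11..3....22.
Authorship (.=original, N=cursor N): . 1 1 . . 3 . . . . 2 2 .
Index 2: author = 1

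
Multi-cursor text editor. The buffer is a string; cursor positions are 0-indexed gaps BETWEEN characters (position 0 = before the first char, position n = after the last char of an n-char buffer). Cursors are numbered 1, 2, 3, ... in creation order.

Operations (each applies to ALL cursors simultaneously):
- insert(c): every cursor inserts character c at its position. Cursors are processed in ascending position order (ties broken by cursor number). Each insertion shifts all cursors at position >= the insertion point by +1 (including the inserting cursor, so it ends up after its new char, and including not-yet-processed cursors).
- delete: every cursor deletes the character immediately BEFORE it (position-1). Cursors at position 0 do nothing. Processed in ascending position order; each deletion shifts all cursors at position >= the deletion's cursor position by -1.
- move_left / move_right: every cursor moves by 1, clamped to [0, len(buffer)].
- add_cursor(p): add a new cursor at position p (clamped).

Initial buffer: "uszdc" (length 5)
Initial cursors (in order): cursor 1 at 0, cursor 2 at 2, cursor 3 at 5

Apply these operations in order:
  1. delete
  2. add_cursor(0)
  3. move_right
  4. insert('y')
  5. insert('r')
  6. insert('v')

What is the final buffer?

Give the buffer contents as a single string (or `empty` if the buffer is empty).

Answer: uyyrrvvzyrvdyrv

Derivation:
After op 1 (delete): buffer="uzd" (len 3), cursors c1@0 c2@1 c3@3, authorship ...
After op 2 (add_cursor(0)): buffer="uzd" (len 3), cursors c1@0 c4@0 c2@1 c3@3, authorship ...
After op 3 (move_right): buffer="uzd" (len 3), cursors c1@1 c4@1 c2@2 c3@3, authorship ...
After op 4 (insert('y')): buffer="uyyzydy" (len 7), cursors c1@3 c4@3 c2@5 c3@7, authorship .14.2.3
After op 5 (insert('r')): buffer="uyyrrzyrdyr" (len 11), cursors c1@5 c4@5 c2@8 c3@11, authorship .1414.22.33
After op 6 (insert('v')): buffer="uyyrrvvzyrvdyrv" (len 15), cursors c1@7 c4@7 c2@11 c3@15, authorship .141414.222.333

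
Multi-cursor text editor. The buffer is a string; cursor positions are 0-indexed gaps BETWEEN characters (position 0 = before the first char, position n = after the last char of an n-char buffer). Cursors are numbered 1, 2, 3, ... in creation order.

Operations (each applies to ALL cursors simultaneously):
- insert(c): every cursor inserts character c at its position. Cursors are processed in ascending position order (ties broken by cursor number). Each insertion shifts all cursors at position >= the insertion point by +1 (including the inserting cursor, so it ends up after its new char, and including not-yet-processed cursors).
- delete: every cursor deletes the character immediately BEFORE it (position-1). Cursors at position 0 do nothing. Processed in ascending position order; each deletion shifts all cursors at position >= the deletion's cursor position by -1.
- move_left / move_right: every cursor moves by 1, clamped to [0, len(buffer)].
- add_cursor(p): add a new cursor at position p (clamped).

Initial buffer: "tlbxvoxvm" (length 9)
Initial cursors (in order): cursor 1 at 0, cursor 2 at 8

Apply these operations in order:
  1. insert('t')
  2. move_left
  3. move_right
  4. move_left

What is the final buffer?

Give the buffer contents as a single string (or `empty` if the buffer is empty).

After op 1 (insert('t')): buffer="ttlbxvoxvtm" (len 11), cursors c1@1 c2@10, authorship 1........2.
After op 2 (move_left): buffer="ttlbxvoxvtm" (len 11), cursors c1@0 c2@9, authorship 1........2.
After op 3 (move_right): buffer="ttlbxvoxvtm" (len 11), cursors c1@1 c2@10, authorship 1........2.
After op 4 (move_left): buffer="ttlbxvoxvtm" (len 11), cursors c1@0 c2@9, authorship 1........2.

Answer: ttlbxvoxvtm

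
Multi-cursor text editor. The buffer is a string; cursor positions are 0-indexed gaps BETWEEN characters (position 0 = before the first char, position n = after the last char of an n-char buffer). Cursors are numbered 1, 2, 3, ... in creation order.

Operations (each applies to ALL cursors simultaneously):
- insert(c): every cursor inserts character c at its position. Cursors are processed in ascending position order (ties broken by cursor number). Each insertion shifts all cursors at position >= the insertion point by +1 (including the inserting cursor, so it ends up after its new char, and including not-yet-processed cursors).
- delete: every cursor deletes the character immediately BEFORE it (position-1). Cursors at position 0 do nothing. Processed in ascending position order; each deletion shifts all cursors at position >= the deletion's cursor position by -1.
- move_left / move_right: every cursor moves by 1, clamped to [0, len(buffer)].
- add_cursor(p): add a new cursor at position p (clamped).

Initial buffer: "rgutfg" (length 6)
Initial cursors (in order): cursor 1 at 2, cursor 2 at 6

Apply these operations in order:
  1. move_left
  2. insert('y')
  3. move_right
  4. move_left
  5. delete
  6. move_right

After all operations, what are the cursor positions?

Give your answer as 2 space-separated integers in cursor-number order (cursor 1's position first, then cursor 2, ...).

Answer: 2 6

Derivation:
After op 1 (move_left): buffer="rgutfg" (len 6), cursors c1@1 c2@5, authorship ......
After op 2 (insert('y')): buffer="rygutfyg" (len 8), cursors c1@2 c2@7, authorship .1....2.
After op 3 (move_right): buffer="rygutfyg" (len 8), cursors c1@3 c2@8, authorship .1....2.
After op 4 (move_left): buffer="rygutfyg" (len 8), cursors c1@2 c2@7, authorship .1....2.
After op 5 (delete): buffer="rgutfg" (len 6), cursors c1@1 c2@5, authorship ......
After op 6 (move_right): buffer="rgutfg" (len 6), cursors c1@2 c2@6, authorship ......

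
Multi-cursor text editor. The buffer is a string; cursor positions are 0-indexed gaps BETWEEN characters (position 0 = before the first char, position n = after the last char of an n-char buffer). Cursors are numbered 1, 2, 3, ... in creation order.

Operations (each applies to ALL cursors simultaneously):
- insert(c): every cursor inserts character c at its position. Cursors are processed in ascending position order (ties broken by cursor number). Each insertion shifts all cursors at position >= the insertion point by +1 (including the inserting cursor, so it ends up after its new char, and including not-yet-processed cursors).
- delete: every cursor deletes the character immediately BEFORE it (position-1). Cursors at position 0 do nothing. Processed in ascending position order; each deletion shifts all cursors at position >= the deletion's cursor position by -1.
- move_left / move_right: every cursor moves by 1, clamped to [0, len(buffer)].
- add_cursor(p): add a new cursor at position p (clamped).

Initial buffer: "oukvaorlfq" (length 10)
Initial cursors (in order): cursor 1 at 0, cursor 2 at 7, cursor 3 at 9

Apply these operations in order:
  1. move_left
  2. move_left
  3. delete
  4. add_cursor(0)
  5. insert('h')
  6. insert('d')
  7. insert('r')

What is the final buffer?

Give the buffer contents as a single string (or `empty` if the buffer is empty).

Answer: hhddrroukvhdrohdrlfq

Derivation:
After op 1 (move_left): buffer="oukvaorlfq" (len 10), cursors c1@0 c2@6 c3@8, authorship ..........
After op 2 (move_left): buffer="oukvaorlfq" (len 10), cursors c1@0 c2@5 c3@7, authorship ..........
After op 3 (delete): buffer="oukvolfq" (len 8), cursors c1@0 c2@4 c3@5, authorship ........
After op 4 (add_cursor(0)): buffer="oukvolfq" (len 8), cursors c1@0 c4@0 c2@4 c3@5, authorship ........
After op 5 (insert('h')): buffer="hhoukvhohlfq" (len 12), cursors c1@2 c4@2 c2@7 c3@9, authorship 14....2.3...
After op 6 (insert('d')): buffer="hhddoukvhdohdlfq" (len 16), cursors c1@4 c4@4 c2@10 c3@13, authorship 1414....22.33...
After op 7 (insert('r')): buffer="hhddrroukvhdrohdrlfq" (len 20), cursors c1@6 c4@6 c2@13 c3@17, authorship 141414....222.333...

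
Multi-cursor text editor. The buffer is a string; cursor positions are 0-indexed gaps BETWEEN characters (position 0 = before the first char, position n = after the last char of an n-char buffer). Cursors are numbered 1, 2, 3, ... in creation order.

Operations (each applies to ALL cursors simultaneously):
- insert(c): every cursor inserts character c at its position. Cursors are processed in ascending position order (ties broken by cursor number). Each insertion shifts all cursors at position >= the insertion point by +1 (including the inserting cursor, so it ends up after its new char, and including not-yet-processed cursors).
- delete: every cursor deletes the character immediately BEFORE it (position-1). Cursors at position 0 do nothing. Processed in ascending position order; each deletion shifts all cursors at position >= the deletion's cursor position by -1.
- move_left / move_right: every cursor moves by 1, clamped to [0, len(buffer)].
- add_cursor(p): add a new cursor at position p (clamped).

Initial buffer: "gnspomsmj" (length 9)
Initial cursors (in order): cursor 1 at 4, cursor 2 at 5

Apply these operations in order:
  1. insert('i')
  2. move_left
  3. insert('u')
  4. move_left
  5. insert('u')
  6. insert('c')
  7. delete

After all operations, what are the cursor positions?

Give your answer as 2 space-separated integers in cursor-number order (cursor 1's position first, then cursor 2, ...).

After op 1 (insert('i')): buffer="gnspioimsmj" (len 11), cursors c1@5 c2@7, authorship ....1.2....
After op 2 (move_left): buffer="gnspioimsmj" (len 11), cursors c1@4 c2@6, authorship ....1.2....
After op 3 (insert('u')): buffer="gnspuiouimsmj" (len 13), cursors c1@5 c2@8, authorship ....11.22....
After op 4 (move_left): buffer="gnspuiouimsmj" (len 13), cursors c1@4 c2@7, authorship ....11.22....
After op 5 (insert('u')): buffer="gnspuuiouuimsmj" (len 15), cursors c1@5 c2@9, authorship ....111.222....
After op 6 (insert('c')): buffer="gnspucuioucuimsmj" (len 17), cursors c1@6 c2@11, authorship ....1111.2222....
After op 7 (delete): buffer="gnspuuiouuimsmj" (len 15), cursors c1@5 c2@9, authorship ....111.222....

Answer: 5 9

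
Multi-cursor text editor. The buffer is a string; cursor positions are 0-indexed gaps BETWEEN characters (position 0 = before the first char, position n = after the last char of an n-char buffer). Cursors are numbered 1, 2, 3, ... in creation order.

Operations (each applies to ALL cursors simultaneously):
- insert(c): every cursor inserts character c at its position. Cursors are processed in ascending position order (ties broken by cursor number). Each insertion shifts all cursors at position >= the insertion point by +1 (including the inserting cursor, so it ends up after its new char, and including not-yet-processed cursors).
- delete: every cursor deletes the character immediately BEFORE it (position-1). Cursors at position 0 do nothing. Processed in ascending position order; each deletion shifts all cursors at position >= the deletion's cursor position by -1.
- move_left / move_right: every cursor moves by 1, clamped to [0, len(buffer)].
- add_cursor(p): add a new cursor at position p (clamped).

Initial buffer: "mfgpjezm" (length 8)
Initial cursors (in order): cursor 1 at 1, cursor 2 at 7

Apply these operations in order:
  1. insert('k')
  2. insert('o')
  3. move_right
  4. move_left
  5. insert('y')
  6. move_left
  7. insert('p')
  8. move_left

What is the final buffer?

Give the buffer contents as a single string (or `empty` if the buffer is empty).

After op 1 (insert('k')): buffer="mkfgpjezkm" (len 10), cursors c1@2 c2@9, authorship .1......2.
After op 2 (insert('o')): buffer="mkofgpjezkom" (len 12), cursors c1@3 c2@11, authorship .11......22.
After op 3 (move_right): buffer="mkofgpjezkom" (len 12), cursors c1@4 c2@12, authorship .11......22.
After op 4 (move_left): buffer="mkofgpjezkom" (len 12), cursors c1@3 c2@11, authorship .11......22.
After op 5 (insert('y')): buffer="mkoyfgpjezkoym" (len 14), cursors c1@4 c2@13, authorship .111......222.
After op 6 (move_left): buffer="mkoyfgpjezkoym" (len 14), cursors c1@3 c2@12, authorship .111......222.
After op 7 (insert('p')): buffer="mkopyfgpjezkopym" (len 16), cursors c1@4 c2@14, authorship .1111......2222.
After op 8 (move_left): buffer="mkopyfgpjezkopym" (len 16), cursors c1@3 c2@13, authorship .1111......2222.

Answer: mkopyfgpjezkopym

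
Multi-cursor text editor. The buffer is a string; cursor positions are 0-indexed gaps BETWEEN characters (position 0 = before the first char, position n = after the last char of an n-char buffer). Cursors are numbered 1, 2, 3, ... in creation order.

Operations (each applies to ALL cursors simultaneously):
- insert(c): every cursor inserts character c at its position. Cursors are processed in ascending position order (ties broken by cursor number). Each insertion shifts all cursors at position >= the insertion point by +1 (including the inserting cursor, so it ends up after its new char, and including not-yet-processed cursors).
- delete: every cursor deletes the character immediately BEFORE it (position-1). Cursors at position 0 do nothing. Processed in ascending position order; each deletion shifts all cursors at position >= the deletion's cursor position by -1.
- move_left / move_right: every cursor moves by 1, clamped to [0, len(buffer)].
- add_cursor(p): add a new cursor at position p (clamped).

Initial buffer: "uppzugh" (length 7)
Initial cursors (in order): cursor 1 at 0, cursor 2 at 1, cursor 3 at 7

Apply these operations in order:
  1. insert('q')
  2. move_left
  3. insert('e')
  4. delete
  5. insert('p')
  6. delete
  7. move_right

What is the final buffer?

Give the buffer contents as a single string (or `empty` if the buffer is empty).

After op 1 (insert('q')): buffer="quqppzughq" (len 10), cursors c1@1 c2@3 c3@10, authorship 1.2......3
After op 2 (move_left): buffer="quqppzughq" (len 10), cursors c1@0 c2@2 c3@9, authorship 1.2......3
After op 3 (insert('e')): buffer="equeqppzugheq" (len 13), cursors c1@1 c2@4 c3@12, authorship 11.22......33
After op 4 (delete): buffer="quqppzughq" (len 10), cursors c1@0 c2@2 c3@9, authorship 1.2......3
After op 5 (insert('p')): buffer="pqupqppzughpq" (len 13), cursors c1@1 c2@4 c3@12, authorship 11.22......33
After op 6 (delete): buffer="quqppzughq" (len 10), cursors c1@0 c2@2 c3@9, authorship 1.2......3
After op 7 (move_right): buffer="quqppzughq" (len 10), cursors c1@1 c2@3 c3@10, authorship 1.2......3

Answer: quqppzughq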